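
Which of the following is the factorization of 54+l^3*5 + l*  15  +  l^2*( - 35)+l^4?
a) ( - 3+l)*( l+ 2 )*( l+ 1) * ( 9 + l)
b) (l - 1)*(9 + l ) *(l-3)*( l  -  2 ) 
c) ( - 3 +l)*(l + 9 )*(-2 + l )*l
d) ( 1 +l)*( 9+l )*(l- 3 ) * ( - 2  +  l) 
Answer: d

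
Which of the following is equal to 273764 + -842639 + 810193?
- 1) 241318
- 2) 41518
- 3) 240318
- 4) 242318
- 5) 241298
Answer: 1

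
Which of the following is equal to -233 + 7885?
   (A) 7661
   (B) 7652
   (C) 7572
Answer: B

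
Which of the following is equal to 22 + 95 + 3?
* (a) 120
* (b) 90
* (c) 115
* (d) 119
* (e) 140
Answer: a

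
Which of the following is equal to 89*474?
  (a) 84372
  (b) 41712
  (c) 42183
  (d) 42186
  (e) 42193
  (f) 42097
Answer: d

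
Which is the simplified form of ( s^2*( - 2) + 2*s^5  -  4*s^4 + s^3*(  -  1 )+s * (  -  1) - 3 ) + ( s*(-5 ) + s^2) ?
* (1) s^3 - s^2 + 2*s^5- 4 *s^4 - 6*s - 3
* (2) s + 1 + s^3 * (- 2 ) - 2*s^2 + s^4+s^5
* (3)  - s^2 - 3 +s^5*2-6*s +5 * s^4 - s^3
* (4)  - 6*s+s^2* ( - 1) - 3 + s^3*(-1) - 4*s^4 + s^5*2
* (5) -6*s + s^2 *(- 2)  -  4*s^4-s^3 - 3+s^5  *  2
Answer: 4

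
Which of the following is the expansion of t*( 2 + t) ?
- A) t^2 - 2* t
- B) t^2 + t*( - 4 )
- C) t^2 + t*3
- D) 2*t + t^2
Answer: D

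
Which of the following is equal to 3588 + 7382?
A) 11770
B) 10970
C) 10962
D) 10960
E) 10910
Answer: B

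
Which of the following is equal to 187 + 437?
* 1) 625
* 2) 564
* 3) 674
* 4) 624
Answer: 4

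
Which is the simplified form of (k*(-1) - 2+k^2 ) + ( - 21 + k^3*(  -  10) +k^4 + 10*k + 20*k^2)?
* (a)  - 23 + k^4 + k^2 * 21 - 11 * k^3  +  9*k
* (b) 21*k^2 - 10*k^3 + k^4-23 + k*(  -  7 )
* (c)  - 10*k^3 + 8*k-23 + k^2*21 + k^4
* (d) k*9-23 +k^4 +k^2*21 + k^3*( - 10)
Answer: d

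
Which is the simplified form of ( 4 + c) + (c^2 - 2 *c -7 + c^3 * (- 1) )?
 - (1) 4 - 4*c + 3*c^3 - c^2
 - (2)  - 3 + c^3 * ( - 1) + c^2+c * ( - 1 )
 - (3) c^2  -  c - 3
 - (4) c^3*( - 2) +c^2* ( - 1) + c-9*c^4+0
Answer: 2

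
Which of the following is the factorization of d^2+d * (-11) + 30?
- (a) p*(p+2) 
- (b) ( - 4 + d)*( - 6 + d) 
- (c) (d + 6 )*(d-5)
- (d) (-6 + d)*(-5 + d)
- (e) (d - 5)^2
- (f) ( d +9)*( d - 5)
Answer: d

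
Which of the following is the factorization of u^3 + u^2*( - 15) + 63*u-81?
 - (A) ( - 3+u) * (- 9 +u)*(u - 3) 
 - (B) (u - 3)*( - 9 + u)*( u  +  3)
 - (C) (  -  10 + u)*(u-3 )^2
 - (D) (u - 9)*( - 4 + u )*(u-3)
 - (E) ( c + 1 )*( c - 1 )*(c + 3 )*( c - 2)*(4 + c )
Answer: A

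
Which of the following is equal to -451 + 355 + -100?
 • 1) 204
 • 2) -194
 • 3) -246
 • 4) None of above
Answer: 4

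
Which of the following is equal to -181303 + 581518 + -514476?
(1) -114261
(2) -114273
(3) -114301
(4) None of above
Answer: 1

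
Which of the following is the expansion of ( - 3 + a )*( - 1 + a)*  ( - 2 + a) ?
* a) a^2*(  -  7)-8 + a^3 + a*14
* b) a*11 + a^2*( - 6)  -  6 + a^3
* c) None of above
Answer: b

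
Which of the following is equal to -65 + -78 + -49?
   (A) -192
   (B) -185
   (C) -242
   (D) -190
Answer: A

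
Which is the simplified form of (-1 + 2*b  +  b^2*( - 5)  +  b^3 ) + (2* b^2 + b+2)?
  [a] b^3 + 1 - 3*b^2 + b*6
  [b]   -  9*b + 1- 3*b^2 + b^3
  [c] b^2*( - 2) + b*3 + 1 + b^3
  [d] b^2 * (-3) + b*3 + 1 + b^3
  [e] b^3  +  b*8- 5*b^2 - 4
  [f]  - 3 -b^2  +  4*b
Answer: d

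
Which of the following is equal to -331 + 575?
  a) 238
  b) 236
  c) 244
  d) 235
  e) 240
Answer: c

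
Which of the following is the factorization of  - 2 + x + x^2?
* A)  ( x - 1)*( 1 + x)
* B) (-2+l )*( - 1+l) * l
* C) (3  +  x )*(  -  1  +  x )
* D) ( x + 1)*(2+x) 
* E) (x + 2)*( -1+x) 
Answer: E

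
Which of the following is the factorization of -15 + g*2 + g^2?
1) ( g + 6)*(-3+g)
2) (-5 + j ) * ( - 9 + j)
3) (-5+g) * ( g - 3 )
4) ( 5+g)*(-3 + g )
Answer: 4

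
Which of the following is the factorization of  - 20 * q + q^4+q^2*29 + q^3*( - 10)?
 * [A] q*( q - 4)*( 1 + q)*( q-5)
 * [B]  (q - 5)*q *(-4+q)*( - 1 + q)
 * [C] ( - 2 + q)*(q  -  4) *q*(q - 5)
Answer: B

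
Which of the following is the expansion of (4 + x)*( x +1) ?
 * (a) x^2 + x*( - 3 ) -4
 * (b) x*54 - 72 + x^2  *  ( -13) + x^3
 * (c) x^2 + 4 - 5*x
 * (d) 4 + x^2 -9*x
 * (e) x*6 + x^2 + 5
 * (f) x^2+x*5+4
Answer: f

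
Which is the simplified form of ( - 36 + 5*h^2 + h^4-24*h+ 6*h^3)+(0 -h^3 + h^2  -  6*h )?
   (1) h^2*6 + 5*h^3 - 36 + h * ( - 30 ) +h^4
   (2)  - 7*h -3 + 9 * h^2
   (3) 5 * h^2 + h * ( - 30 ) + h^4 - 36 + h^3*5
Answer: 1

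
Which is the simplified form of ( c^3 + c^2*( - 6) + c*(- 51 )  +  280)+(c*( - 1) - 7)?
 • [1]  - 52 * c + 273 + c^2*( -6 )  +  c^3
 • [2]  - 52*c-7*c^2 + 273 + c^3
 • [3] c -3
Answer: 1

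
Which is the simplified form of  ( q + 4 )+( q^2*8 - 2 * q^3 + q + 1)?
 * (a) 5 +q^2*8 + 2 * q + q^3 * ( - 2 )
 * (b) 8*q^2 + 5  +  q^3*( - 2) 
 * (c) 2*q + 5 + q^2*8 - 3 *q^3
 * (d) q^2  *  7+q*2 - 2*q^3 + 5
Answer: a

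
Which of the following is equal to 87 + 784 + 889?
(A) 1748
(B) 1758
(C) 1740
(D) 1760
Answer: D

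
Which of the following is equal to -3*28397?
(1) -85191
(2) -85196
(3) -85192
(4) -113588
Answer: 1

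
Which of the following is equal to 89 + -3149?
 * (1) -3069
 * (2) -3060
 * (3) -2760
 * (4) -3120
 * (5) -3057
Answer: 2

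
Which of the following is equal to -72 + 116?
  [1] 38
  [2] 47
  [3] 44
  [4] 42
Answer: 3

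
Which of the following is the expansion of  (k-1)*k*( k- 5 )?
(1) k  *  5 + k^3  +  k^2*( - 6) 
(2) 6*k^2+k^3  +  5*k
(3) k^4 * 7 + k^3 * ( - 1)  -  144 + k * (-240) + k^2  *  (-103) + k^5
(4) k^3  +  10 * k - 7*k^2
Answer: 1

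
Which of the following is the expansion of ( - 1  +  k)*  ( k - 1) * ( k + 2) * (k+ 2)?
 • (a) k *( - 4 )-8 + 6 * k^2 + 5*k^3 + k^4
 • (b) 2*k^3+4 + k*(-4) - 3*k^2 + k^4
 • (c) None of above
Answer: b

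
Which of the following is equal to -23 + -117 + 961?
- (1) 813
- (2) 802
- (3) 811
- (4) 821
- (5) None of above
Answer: 4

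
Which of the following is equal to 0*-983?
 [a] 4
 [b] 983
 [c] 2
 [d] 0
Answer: d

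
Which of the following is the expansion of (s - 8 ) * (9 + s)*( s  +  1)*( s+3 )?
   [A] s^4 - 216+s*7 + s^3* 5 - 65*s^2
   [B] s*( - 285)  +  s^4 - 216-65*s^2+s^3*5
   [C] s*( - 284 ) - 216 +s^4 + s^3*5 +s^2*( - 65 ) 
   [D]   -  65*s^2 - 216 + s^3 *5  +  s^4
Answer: B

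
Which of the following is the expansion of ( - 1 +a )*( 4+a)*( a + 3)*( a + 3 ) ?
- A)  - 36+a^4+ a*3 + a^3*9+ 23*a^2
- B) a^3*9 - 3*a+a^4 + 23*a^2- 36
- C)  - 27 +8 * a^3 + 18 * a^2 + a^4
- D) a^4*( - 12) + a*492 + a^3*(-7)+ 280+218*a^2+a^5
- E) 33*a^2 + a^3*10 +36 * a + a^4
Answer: A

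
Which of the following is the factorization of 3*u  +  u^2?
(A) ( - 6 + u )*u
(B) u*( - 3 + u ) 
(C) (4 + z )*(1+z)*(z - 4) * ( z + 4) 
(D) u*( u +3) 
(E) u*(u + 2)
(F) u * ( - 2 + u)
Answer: D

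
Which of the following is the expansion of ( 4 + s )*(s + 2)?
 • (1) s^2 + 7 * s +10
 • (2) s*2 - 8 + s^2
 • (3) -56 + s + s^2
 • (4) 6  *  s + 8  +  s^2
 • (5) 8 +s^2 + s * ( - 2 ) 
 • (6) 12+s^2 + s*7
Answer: 4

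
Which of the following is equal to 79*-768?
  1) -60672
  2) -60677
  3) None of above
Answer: 1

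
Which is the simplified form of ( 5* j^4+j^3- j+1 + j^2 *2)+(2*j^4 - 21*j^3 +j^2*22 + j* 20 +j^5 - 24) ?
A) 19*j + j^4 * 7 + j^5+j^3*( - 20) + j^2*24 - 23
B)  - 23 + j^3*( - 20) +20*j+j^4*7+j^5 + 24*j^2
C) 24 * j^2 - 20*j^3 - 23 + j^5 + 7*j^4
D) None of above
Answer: A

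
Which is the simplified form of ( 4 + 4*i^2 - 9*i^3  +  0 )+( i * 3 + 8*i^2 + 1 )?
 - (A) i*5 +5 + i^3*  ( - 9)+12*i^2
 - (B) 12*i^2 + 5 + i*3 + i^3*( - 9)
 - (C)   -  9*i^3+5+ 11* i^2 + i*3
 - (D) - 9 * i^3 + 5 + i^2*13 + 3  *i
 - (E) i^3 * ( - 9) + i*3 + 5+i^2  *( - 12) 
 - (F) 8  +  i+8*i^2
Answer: B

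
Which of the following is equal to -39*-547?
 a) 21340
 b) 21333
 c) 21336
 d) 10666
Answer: b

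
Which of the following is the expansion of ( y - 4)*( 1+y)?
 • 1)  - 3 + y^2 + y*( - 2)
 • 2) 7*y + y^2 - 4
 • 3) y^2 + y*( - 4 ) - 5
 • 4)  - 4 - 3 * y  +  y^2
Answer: 4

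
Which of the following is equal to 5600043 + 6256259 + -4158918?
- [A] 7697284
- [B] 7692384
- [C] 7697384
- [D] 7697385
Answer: C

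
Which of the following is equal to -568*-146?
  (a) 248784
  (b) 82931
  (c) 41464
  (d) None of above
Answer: d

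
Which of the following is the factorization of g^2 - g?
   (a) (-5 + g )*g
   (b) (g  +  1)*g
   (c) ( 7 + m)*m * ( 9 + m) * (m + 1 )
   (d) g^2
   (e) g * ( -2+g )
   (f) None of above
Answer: f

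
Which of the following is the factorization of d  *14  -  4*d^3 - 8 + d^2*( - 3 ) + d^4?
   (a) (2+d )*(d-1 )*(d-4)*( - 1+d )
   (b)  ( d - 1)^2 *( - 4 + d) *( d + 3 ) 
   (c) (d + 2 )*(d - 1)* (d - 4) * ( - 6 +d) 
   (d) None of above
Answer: a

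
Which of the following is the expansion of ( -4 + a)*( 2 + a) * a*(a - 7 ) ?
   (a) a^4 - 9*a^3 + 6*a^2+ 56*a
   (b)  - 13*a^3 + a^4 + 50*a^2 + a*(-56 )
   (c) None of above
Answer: a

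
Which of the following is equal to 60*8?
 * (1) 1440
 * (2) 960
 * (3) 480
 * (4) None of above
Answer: 3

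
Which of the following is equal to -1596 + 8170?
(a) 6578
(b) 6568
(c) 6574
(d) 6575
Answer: c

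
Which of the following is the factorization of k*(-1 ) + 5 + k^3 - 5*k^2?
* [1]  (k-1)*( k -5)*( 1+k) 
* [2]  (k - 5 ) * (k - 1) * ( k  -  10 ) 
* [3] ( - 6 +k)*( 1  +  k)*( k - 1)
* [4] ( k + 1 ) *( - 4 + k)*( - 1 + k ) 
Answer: 1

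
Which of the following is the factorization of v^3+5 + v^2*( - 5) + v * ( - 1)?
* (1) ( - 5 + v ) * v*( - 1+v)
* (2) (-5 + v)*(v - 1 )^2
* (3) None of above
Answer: 3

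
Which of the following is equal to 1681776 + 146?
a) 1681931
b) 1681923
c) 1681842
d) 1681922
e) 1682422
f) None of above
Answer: d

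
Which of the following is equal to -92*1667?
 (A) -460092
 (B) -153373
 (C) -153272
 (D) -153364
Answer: D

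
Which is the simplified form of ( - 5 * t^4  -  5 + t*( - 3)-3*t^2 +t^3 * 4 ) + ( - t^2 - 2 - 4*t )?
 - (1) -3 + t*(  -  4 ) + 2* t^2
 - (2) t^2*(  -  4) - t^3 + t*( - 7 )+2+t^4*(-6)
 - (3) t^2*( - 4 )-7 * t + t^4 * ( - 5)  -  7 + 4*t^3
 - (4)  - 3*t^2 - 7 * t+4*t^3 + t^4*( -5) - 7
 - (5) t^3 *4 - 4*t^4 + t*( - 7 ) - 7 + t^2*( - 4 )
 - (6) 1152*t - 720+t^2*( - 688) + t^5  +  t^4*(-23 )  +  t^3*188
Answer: 3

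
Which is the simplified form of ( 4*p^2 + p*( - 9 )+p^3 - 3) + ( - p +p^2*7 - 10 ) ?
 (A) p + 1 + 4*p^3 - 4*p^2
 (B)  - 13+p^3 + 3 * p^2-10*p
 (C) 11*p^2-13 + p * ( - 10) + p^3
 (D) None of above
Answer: C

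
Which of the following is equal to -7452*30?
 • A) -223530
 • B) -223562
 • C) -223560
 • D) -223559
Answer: C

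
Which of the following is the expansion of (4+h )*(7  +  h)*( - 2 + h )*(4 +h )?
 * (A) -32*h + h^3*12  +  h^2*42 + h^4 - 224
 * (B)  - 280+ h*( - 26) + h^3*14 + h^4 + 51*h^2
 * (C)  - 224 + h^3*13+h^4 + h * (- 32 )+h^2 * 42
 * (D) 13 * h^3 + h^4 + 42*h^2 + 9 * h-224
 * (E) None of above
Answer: C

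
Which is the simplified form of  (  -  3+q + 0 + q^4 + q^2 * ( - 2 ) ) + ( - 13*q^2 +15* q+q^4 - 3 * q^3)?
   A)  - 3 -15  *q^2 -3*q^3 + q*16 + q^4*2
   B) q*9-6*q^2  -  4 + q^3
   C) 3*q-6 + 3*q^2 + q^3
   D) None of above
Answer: A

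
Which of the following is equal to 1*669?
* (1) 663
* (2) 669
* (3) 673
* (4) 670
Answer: 2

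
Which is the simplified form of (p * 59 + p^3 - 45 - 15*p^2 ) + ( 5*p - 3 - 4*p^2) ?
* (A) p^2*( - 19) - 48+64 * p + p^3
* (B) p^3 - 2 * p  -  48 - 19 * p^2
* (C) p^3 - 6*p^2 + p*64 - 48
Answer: A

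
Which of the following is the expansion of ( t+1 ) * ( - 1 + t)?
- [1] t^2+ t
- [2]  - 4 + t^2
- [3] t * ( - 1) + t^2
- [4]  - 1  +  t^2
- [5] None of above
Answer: 4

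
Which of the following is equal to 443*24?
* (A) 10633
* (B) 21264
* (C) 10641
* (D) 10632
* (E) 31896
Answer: D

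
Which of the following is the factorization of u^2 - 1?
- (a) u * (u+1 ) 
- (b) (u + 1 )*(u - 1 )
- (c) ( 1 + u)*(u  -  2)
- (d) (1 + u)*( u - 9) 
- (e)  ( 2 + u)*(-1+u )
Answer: b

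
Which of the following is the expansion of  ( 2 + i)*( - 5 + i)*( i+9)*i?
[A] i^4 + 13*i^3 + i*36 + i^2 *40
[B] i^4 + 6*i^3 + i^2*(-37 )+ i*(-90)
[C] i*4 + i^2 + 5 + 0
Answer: B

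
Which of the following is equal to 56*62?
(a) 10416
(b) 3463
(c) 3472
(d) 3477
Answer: c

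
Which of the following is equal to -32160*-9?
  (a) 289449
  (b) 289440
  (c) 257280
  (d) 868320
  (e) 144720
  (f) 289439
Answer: b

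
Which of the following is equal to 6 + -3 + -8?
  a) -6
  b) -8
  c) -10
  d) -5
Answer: d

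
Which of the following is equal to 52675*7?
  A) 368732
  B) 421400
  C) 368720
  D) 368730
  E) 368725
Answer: E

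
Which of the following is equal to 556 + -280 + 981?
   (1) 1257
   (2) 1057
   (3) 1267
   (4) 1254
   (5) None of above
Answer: 1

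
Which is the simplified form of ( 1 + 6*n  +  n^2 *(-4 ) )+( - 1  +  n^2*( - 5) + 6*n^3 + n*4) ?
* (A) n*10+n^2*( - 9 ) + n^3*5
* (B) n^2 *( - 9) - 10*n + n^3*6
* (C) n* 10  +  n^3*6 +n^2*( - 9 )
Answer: C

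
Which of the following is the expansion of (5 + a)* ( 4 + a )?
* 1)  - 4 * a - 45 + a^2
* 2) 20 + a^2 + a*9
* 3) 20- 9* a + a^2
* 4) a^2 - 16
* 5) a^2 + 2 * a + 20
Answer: 2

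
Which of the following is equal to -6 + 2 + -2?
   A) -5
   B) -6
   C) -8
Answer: B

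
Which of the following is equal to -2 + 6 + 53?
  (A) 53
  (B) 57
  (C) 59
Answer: B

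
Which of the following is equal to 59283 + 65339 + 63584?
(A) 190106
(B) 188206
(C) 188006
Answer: B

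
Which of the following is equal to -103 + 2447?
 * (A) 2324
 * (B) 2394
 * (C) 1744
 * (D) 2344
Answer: D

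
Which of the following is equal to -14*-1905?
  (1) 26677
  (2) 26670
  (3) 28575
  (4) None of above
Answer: 2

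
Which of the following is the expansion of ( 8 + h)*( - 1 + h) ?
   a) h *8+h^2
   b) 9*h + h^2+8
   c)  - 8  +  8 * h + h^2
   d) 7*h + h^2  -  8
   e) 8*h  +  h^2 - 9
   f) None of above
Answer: d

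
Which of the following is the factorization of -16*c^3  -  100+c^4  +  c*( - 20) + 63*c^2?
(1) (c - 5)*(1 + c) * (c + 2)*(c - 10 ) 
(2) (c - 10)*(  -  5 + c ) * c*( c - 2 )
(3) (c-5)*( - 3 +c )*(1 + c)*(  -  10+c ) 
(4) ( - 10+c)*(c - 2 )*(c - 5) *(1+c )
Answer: 4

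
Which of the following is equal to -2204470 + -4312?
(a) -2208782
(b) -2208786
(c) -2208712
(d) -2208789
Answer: a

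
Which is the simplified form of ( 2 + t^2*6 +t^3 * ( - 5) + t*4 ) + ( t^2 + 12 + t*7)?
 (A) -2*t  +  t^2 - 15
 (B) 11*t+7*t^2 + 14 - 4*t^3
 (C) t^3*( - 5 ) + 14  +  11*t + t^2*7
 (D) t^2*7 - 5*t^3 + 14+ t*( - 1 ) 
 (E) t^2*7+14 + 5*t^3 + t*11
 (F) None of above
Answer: C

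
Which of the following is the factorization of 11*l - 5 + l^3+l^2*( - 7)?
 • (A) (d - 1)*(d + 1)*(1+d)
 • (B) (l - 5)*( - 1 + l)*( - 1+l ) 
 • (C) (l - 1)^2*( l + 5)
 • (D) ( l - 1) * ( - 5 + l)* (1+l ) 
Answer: B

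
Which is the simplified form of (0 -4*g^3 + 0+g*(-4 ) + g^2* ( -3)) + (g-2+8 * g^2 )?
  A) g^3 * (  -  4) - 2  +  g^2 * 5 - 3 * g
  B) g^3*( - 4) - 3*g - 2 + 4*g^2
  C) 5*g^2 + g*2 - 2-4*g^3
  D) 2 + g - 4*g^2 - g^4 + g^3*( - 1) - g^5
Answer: A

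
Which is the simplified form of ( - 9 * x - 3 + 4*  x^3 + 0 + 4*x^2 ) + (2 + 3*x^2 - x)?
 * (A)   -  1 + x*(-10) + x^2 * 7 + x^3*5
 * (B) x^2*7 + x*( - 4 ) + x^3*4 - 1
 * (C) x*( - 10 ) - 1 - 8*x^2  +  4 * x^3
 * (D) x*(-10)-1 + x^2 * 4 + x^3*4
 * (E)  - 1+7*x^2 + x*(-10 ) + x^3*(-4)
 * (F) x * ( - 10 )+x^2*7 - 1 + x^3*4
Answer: F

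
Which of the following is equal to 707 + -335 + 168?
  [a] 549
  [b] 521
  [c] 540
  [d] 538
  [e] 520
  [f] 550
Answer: c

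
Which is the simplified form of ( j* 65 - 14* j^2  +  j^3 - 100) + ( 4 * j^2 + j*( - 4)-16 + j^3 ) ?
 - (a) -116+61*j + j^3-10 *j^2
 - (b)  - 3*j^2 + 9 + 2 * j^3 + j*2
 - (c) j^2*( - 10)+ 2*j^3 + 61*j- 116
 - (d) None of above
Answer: c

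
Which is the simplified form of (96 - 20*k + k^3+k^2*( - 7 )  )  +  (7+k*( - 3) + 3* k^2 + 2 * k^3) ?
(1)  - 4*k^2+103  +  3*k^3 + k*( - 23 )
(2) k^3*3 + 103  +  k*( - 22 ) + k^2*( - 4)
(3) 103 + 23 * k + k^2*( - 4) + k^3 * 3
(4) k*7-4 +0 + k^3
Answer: 1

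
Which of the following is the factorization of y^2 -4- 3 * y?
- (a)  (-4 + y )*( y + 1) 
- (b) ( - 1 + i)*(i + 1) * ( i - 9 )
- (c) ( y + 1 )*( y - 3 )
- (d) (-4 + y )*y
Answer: a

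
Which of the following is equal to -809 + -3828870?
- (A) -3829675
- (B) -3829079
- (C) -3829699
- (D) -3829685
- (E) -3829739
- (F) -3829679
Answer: F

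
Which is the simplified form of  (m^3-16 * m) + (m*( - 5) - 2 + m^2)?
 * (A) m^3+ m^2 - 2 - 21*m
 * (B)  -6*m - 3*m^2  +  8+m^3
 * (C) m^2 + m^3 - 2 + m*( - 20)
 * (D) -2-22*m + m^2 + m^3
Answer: A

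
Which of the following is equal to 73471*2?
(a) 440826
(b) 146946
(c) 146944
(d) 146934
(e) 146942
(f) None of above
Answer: e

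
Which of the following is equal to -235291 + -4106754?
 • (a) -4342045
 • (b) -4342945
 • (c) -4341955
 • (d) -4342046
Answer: a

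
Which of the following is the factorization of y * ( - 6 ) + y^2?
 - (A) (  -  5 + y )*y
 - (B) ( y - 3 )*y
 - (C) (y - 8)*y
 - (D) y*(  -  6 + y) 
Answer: D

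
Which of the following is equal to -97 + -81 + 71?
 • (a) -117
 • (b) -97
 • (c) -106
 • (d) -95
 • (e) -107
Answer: e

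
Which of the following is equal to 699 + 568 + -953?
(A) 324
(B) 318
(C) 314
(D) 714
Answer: C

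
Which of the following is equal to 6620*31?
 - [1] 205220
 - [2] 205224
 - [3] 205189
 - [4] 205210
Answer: 1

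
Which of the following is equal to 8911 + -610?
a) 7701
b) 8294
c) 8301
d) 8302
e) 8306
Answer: c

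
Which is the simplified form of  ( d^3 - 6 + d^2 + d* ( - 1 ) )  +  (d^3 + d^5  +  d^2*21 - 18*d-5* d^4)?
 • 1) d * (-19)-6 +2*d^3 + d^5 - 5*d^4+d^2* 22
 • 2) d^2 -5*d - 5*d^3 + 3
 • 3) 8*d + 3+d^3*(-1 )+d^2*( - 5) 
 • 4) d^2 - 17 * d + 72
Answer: 1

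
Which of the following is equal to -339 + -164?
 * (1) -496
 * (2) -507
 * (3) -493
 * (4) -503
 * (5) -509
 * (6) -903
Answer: 4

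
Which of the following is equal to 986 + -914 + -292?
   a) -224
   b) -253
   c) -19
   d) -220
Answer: d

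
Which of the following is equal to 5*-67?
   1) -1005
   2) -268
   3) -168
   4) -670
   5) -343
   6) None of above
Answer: 6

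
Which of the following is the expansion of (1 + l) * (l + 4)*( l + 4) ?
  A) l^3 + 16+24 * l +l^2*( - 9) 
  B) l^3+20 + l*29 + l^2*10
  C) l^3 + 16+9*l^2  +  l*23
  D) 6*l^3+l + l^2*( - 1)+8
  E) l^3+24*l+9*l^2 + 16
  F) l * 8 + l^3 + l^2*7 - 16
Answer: E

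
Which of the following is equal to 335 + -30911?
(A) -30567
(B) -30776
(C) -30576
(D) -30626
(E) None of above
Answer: C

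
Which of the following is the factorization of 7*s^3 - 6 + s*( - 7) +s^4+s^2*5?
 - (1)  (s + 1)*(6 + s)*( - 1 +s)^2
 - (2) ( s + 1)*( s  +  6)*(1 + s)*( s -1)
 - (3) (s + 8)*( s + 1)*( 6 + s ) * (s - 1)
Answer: 2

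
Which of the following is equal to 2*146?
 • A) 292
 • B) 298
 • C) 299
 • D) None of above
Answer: A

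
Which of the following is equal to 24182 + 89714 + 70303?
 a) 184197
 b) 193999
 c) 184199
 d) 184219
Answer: c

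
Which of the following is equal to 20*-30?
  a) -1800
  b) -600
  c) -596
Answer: b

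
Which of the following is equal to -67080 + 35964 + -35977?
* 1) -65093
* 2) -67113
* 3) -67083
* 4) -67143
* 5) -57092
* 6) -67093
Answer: 6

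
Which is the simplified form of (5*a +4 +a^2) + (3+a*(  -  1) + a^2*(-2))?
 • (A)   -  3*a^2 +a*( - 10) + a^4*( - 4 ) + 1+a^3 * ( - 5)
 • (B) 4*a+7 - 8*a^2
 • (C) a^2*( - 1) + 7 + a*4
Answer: C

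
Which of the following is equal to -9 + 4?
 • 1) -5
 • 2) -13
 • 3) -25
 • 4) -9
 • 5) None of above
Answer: 1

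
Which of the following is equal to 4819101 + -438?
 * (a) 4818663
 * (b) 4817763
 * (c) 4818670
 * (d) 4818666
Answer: a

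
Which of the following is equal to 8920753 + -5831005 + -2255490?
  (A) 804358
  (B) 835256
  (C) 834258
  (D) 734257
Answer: C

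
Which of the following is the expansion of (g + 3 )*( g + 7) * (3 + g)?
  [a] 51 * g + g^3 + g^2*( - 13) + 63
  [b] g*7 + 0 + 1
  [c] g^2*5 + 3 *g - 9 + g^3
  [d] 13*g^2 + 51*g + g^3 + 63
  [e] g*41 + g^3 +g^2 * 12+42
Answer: d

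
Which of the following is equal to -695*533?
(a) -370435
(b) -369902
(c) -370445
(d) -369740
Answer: a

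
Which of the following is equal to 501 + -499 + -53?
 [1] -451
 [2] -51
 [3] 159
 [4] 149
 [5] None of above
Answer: 2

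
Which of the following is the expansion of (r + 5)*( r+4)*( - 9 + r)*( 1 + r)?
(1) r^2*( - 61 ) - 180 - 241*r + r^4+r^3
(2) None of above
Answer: 1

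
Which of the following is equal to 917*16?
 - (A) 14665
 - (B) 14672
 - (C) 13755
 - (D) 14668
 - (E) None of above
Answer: B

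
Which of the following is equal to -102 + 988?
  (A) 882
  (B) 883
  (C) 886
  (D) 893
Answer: C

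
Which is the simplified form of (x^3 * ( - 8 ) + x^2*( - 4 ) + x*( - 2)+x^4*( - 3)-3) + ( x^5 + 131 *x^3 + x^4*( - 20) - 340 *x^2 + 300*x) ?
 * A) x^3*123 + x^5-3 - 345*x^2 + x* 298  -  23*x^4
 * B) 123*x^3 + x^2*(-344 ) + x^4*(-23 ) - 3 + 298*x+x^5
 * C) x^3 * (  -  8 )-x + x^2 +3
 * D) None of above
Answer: B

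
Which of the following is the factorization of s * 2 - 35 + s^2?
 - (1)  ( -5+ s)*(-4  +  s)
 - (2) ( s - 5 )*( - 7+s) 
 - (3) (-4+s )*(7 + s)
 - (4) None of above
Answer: 4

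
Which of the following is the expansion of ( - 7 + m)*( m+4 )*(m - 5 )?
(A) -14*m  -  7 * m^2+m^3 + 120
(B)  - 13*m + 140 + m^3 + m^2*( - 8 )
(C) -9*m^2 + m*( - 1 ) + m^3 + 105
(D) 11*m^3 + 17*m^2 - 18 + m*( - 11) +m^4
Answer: B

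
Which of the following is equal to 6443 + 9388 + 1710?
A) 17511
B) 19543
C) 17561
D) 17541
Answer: D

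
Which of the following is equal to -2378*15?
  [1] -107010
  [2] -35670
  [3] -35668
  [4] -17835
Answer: 2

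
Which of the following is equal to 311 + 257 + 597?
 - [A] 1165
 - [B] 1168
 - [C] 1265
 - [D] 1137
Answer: A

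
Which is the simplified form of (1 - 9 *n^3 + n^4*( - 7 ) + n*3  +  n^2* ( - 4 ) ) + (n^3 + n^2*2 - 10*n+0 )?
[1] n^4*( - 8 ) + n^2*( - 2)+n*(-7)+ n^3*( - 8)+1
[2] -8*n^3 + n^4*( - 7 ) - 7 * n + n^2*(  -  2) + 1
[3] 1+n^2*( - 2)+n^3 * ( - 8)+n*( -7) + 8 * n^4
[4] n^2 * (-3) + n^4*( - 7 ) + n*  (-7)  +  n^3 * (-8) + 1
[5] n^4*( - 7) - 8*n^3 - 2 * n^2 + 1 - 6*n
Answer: 2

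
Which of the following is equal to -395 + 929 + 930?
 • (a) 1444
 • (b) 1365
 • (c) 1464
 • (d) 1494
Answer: c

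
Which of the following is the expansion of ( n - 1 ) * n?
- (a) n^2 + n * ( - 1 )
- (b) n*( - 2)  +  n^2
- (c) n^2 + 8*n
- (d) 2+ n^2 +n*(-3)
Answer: a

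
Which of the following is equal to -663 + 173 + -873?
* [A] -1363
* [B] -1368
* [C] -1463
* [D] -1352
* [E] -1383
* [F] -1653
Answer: A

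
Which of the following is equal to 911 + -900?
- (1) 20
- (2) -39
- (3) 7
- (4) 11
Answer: 4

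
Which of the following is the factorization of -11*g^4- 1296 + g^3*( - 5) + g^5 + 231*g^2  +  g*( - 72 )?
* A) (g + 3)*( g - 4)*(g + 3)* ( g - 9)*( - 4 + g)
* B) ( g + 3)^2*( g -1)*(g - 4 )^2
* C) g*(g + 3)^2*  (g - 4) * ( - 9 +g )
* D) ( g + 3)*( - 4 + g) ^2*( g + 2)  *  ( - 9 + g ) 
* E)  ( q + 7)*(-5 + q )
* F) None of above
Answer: A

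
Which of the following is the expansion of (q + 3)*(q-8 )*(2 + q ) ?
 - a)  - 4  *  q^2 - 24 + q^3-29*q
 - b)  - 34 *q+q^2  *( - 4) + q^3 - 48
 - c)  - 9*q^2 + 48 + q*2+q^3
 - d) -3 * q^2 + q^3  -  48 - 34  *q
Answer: d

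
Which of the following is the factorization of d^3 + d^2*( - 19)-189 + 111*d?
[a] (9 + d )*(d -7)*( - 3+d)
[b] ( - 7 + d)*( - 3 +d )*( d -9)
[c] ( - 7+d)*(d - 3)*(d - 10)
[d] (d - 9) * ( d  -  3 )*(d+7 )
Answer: b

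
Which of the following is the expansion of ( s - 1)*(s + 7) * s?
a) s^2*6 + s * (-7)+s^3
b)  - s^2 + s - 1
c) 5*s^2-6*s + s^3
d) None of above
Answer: a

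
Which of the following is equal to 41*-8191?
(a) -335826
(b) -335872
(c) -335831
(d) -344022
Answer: c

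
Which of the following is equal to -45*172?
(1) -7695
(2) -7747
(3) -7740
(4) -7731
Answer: 3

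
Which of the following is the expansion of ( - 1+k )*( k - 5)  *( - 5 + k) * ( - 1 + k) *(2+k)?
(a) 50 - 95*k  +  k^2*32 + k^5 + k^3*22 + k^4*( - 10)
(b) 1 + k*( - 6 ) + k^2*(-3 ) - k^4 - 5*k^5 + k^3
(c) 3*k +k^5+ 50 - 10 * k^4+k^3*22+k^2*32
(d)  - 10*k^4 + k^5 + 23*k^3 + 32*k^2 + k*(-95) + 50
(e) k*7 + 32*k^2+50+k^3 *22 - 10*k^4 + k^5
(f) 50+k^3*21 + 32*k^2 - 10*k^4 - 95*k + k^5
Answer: a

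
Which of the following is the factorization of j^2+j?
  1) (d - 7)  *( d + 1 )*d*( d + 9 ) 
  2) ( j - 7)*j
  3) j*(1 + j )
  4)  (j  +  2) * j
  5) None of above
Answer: 3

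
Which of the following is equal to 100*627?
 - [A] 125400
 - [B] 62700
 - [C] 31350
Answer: B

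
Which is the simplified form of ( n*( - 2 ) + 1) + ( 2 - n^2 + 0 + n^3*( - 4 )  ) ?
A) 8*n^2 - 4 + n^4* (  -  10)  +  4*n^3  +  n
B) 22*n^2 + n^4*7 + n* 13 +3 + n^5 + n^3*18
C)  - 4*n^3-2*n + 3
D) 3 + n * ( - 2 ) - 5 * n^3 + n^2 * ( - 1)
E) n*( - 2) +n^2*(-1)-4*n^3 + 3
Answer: E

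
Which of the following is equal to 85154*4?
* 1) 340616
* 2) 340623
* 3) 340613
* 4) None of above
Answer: 1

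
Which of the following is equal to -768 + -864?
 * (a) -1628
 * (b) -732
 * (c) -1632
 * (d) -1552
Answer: c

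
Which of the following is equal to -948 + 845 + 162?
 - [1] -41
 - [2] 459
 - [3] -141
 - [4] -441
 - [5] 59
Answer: 5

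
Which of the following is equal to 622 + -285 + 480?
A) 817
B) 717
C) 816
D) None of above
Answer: A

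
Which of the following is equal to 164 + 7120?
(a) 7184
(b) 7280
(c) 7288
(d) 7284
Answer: d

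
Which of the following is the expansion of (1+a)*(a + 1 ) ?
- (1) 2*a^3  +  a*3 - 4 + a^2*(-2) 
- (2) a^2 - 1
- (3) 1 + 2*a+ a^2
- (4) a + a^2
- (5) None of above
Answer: 3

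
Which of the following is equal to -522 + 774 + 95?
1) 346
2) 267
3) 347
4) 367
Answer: 3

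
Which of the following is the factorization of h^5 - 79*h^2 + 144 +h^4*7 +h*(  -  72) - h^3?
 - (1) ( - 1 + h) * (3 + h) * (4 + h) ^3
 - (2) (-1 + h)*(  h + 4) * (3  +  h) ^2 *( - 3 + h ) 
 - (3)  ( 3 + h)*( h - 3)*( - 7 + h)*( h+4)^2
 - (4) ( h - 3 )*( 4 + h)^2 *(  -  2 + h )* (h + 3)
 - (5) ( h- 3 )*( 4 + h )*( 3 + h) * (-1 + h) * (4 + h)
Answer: 5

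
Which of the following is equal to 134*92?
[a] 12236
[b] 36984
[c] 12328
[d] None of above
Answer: c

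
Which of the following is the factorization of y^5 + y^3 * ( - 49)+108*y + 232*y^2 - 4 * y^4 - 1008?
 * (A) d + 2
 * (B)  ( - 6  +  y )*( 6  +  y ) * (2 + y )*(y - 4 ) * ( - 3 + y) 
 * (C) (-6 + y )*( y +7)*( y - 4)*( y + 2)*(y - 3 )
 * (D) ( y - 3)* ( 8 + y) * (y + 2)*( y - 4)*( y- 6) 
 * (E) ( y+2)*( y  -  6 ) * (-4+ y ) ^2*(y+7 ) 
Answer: C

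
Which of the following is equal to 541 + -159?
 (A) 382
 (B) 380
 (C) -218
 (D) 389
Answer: A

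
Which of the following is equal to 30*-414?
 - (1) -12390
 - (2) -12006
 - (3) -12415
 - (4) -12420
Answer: 4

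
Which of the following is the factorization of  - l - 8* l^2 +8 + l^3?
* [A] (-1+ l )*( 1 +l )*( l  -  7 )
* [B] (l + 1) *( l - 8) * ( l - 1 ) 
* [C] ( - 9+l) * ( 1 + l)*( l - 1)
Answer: B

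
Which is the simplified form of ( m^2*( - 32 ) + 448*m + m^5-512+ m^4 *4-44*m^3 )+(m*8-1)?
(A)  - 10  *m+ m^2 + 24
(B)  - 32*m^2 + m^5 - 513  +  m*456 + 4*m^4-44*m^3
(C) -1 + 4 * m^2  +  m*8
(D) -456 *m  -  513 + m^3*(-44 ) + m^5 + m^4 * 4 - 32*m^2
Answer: B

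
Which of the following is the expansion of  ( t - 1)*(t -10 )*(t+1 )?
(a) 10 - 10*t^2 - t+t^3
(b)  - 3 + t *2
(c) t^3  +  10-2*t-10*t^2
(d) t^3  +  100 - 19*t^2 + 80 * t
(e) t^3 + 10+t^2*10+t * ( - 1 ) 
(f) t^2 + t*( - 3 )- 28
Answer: a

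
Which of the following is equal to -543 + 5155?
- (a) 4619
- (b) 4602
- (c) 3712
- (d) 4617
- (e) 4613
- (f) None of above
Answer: f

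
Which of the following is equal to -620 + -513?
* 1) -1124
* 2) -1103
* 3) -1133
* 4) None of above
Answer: 3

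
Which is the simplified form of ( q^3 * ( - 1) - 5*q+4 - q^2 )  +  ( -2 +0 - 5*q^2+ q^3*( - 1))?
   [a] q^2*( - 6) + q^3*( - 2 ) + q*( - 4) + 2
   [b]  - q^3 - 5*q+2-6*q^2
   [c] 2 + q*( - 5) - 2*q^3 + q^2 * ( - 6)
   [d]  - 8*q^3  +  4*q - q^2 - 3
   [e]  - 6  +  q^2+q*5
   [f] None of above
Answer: c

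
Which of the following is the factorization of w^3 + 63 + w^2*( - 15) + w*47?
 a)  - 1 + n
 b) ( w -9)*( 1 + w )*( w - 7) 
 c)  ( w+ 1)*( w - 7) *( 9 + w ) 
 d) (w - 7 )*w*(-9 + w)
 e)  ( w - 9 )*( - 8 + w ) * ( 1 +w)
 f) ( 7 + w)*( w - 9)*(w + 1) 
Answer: b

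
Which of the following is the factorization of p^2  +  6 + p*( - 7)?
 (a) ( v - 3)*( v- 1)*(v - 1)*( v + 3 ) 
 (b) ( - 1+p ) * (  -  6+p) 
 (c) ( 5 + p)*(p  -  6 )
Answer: b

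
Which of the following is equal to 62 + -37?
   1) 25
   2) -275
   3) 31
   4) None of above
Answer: 1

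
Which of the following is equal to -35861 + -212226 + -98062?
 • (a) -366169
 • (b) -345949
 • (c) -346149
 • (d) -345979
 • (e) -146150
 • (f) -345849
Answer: c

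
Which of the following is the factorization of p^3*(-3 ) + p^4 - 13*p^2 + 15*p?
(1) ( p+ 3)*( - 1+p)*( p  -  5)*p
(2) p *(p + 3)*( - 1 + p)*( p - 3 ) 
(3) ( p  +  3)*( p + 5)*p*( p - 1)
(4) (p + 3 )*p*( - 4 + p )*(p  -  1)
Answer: 1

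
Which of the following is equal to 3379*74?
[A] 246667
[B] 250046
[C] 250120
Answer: B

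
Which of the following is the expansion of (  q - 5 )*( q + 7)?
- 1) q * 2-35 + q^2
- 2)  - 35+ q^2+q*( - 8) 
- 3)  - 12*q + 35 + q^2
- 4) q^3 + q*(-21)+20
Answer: 1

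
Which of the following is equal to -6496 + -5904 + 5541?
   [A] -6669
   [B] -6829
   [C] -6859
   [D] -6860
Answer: C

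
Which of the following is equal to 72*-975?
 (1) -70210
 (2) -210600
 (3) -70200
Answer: 3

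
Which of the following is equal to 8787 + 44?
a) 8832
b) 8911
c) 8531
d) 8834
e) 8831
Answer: e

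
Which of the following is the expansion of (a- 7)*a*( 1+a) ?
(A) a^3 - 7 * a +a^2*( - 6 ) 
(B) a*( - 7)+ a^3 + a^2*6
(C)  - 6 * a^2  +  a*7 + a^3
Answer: A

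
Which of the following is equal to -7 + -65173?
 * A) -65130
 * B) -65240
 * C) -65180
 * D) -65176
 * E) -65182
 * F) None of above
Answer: C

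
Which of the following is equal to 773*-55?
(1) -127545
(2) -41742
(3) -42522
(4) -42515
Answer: 4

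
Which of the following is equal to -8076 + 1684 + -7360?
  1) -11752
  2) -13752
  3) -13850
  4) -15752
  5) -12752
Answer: 2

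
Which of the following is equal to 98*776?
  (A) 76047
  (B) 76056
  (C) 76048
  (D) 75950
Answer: C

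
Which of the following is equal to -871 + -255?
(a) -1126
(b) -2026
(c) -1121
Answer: a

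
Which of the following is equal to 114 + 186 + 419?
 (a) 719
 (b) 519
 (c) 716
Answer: a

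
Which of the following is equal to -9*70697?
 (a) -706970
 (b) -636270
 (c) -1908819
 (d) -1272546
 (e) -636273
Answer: e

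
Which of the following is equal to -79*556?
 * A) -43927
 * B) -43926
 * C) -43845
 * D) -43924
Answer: D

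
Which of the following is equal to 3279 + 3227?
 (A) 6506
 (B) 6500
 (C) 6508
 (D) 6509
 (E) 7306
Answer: A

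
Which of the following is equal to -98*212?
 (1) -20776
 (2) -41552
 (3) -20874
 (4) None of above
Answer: 1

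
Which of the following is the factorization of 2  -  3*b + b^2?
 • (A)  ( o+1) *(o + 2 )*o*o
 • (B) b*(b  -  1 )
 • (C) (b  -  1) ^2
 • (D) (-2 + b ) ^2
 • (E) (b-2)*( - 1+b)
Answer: E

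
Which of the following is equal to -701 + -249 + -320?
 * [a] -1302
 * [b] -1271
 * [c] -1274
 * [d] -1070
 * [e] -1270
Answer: e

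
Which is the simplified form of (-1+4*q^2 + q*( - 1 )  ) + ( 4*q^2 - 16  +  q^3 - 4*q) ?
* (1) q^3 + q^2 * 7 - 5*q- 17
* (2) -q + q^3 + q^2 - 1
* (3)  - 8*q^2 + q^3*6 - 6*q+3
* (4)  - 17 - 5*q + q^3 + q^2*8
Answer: 4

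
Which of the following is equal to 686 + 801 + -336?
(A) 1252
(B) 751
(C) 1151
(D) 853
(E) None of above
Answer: C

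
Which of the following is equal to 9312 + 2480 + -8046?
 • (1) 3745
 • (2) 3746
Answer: 2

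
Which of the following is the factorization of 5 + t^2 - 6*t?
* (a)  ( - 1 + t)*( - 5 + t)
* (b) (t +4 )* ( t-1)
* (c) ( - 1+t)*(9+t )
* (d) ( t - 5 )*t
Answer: a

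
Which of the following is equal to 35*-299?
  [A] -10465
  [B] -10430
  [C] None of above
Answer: A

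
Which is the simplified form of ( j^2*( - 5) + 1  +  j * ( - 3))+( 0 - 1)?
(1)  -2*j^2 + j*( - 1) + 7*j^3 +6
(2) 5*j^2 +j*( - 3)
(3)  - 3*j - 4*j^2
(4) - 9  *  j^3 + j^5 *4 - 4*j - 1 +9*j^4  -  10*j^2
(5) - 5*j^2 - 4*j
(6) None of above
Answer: 6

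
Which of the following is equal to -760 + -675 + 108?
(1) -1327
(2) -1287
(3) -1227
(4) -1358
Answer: 1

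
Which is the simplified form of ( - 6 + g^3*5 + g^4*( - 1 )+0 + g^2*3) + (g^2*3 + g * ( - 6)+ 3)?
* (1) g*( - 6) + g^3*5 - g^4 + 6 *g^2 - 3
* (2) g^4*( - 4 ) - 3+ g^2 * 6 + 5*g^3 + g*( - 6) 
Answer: 1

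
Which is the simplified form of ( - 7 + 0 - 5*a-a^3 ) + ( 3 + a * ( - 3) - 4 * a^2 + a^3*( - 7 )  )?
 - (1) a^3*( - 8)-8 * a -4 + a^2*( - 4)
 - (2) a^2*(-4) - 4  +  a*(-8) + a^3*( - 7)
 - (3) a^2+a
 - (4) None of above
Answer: 1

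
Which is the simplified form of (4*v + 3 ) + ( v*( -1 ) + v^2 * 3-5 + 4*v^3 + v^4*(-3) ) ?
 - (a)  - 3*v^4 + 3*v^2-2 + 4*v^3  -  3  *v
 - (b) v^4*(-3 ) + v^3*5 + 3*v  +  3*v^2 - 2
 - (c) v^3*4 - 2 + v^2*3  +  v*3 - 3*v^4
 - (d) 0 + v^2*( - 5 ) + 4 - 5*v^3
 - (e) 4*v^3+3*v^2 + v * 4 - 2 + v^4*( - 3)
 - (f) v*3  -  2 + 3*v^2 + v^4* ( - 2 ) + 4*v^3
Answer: c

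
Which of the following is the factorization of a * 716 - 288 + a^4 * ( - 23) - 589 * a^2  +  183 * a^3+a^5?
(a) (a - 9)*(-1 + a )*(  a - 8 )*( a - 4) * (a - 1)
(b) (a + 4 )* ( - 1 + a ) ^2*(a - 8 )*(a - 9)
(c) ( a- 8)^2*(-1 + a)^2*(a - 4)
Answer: a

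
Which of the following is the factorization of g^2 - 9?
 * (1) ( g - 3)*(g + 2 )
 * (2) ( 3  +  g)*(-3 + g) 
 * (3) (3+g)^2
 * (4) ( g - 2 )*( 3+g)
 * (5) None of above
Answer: 2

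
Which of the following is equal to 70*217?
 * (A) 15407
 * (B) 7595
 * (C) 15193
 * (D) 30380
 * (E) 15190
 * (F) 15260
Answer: E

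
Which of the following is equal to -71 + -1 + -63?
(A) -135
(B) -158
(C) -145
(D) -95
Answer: A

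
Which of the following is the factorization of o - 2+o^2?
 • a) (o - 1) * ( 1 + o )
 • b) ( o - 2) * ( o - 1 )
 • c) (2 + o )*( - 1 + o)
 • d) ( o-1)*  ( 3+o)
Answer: c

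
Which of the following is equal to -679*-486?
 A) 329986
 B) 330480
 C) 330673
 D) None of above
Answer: D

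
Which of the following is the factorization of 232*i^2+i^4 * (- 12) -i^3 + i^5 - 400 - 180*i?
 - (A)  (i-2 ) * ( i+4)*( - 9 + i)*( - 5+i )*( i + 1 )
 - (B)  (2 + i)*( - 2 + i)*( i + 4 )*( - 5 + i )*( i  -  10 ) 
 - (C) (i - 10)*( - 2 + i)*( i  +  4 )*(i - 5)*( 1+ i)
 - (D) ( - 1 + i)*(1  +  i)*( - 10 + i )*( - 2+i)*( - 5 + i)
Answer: C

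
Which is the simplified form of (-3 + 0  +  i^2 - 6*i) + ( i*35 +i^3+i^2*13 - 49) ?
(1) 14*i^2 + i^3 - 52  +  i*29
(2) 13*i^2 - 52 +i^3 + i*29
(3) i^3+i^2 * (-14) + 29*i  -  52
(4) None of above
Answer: 1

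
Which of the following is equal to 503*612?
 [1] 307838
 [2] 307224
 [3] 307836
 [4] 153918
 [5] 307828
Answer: 3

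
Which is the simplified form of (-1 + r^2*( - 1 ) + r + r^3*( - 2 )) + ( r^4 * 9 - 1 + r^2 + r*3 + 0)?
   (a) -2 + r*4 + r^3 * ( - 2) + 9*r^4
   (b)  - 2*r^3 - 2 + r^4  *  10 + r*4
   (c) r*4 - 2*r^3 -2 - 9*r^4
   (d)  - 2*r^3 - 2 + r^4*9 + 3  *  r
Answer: a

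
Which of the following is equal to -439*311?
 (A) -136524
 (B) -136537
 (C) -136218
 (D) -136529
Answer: D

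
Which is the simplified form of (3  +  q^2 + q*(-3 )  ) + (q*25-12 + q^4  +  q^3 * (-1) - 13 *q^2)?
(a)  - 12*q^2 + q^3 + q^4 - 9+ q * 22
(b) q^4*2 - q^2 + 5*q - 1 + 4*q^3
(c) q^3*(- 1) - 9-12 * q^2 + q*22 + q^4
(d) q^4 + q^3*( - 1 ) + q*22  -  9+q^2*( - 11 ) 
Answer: c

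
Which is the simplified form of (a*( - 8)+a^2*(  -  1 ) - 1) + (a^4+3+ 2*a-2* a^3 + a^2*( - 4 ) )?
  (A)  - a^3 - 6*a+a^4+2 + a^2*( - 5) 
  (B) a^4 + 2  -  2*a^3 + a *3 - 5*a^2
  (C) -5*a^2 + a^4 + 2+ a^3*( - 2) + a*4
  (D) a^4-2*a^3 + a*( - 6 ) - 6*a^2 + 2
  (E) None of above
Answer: E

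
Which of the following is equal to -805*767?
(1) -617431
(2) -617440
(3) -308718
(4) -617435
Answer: 4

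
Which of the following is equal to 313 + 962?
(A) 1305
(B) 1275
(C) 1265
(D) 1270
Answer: B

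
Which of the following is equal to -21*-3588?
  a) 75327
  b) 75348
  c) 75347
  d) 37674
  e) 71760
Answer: b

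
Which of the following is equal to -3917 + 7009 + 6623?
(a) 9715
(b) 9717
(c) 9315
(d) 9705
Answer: a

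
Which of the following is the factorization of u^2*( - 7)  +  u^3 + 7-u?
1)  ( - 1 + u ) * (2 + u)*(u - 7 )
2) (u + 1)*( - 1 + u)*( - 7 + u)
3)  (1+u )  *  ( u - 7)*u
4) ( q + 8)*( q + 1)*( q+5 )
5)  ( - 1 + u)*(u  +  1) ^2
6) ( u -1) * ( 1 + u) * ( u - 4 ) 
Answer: 2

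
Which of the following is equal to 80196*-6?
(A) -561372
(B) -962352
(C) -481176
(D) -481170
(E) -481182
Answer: C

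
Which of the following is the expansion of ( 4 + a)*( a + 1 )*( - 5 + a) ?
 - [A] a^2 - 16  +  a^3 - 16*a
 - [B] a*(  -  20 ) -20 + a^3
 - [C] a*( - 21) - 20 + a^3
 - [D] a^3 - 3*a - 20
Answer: C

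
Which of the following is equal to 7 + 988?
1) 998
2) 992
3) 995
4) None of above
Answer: 3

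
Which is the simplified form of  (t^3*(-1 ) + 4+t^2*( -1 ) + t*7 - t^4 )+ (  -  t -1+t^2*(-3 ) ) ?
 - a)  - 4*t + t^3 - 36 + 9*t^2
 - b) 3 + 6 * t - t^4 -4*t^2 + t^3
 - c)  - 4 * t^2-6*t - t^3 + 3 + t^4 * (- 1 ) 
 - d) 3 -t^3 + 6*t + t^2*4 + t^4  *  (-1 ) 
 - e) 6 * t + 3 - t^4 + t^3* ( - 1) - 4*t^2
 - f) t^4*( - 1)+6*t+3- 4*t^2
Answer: e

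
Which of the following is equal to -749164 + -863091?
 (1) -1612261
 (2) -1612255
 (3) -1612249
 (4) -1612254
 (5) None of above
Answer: 2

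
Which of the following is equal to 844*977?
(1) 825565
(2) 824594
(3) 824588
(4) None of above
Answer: 3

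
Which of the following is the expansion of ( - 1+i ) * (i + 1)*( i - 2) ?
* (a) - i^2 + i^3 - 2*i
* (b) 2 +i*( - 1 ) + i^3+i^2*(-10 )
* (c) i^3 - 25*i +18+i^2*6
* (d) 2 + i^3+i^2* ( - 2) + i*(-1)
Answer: d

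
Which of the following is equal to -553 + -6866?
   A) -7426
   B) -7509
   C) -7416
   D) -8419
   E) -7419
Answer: E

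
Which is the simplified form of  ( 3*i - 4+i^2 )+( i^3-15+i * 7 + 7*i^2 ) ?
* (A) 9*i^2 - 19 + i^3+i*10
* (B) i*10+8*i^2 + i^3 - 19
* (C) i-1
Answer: B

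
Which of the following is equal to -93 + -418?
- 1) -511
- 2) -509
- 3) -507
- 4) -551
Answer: 1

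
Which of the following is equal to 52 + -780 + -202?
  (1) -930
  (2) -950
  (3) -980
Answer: 1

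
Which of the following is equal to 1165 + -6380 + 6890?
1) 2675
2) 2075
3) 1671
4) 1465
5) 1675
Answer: 5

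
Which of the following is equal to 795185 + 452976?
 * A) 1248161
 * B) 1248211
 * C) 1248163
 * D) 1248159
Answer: A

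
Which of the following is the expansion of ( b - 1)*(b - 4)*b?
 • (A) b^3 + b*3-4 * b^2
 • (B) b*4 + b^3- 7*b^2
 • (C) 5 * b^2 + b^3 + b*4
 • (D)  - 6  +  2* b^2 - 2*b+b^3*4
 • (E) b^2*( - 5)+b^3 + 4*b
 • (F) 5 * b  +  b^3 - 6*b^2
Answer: E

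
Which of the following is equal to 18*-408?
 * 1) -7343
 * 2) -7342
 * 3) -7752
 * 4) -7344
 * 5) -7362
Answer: 4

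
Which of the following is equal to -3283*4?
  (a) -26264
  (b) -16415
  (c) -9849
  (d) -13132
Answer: d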